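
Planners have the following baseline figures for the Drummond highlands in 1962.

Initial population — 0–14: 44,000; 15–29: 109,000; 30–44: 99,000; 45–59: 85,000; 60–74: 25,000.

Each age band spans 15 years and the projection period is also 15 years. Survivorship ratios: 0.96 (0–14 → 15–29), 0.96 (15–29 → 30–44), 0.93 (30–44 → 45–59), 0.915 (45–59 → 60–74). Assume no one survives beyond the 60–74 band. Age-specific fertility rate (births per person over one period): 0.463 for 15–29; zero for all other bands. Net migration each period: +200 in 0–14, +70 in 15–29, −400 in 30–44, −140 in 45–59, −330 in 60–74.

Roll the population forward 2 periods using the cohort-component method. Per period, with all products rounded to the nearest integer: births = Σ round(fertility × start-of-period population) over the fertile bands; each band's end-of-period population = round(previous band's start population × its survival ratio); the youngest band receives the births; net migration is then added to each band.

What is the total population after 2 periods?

— Period 1 —
Births: 109000 × 0.463 = 50467
15–29: 44000 × 0.96 = 42240
30–44: 109000 × 0.96 = 104640
45–59: 99000 × 0.93 = 92070
60–74: 85000 × 0.915 = 77775
Net migration: 0–14 + 200 → 50667; 15–29 + 70 → 42310; 30–44 − 400 → 104240; 45–59 − 140 → 91930; 60–74 − 330 → 77445
End of period: [50667, 42310, 104240, 91930, 77445]
— Period 2 —
Births: 42310 × 0.463 = 19590
15–29: 50667 × 0.96 = 48640
30–44: 42310 × 0.96 = 40618
45–59: 104240 × 0.93 = 96943
60–74: 91930 × 0.915 = 84116
Net migration: 0–14 + 200 → 19790; 15–29 + 70 → 48710; 30–44 − 400 → 40218; 45–59 − 140 → 96803; 60–74 − 330 → 83786
End of period: [19790, 48710, 40218, 96803, 83786]
Total after period 2: 19790 + 48710 + 40218 + 96803 + 83786 = 289307

289307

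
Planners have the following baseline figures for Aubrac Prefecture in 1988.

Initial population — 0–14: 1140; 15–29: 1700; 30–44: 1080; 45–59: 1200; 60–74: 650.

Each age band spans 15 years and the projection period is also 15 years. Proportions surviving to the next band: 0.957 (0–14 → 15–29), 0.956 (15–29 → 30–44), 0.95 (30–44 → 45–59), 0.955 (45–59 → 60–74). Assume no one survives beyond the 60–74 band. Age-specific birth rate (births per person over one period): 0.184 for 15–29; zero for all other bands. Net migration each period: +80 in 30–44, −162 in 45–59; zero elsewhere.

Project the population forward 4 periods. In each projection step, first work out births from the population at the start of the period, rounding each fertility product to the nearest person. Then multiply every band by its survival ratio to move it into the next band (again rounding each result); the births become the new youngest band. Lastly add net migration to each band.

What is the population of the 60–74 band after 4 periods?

864

Numbering the groups 1..5 from youngest to oldest:
After projecting period 1:
Births: 1700 * 0.184 = 313
Group 2: 1140 * 0.957 = 1091
Group 3: 1700 * 0.956 = 1625
Group 4: 1080 * 0.95 = 1026
Group 5: 1200 * 0.955 = 1146
Net migration: Group 3 + 80 → 1705; Group 4 − 162 → 864
→ [313, 1091, 1705, 864, 1146]
After projecting period 2:
Births: 1091 * 0.184 = 201
Group 2: 313 * 0.957 = 300
Group 3: 1091 * 0.956 = 1043
Group 4: 1705 * 0.95 = 1620
Group 5: 864 * 0.955 = 825
Net migration: Group 3 + 80 → 1123; Group 4 − 162 → 1458
→ [201, 300, 1123, 1458, 825]
After projecting period 3:
Births: 300 * 0.184 = 55
Group 2: 201 * 0.957 = 192
Group 3: 300 * 0.956 = 287
Group 4: 1123 * 0.95 = 1067
Group 5: 1458 * 0.955 = 1392
Net migration: Group 3 + 80 → 367; Group 4 − 162 → 905
→ [55, 192, 367, 905, 1392]
After projecting period 4:
Births: 192 * 0.184 = 35
Group 2: 55 * 0.957 = 53
Group 3: 192 * 0.956 = 184
Group 4: 367 * 0.95 = 349
Group 5: 905 * 0.955 = 864
Net migration: Group 3 + 80 → 264; Group 4 − 162 → 187
→ [35, 53, 264, 187, 864]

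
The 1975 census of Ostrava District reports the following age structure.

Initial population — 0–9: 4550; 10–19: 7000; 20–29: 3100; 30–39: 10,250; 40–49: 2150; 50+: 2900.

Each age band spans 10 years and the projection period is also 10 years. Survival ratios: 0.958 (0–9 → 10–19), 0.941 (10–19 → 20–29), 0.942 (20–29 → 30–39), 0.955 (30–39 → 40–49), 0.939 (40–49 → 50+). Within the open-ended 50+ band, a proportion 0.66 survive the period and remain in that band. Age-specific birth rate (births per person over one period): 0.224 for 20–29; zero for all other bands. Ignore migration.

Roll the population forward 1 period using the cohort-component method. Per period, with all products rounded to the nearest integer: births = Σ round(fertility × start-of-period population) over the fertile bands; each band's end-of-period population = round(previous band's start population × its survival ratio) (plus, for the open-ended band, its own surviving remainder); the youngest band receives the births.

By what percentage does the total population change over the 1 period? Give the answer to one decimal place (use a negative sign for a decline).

[period 1]
Births: 3100 * 0.224 = 694
10–19: 4550 * 0.958 = 4359
20–29: 7000 * 0.941 = 6587
30–39: 3100 * 0.942 = 2920
40–49: 10250 * 0.955 = 9789
50+: 2150 * 0.939 + 2900 * 0.66 = 2019 + 1914 = 3933
End of period: [694, 4359, 6587, 2920, 9789, 3933]
Total: 29950 → 28282; change = -1668; percentage change = -5.6%

-5.6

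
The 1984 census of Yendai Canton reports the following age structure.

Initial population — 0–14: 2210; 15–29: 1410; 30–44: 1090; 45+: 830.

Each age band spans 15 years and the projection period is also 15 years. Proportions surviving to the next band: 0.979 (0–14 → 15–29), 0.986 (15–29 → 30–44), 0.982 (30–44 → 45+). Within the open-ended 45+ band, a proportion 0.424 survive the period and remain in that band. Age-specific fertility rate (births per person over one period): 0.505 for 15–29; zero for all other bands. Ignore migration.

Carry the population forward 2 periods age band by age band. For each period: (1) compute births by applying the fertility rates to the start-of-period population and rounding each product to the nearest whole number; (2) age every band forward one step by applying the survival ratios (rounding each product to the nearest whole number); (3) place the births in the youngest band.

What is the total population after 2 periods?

Numbering the bands 1..4 from youngest to oldest:
After projecting period 1:
Births: 1410 * 0.505 = 712
Band 2: 2210 * 0.979 = 2164
Band 3: 1410 * 0.986 = 1390
Band 4: 1090 * 0.982 + 830 * 0.424 = 1070 + 352 = 1422
End of period: [712, 2164, 1390, 1422]
After projecting period 2:
Births: 2164 * 0.505 = 1093
Band 2: 712 * 0.979 = 697
Band 3: 2164 * 0.986 = 2134
Band 4: 1390 * 0.982 + 1422 * 0.424 = 1365 + 603 = 1968
End of period: [1093, 697, 2134, 1968]
Total after period 2: 1093 + 697 + 2134 + 1968 = 5892

5892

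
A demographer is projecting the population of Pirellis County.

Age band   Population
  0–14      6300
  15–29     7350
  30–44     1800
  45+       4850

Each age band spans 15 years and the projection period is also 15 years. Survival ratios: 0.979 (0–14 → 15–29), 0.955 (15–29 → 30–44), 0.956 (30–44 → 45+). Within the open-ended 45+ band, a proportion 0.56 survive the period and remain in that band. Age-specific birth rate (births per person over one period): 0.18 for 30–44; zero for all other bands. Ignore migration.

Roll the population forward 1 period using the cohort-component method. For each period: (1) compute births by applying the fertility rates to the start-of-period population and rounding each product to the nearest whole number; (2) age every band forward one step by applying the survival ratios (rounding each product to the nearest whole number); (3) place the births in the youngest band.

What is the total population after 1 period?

(Bands numbered youngest = 1 to oldest = 4.)
[period 1]
Births: 1800 × 0.18 = 324
Band 2: 6300 × 0.979 = 6168
Band 3: 7350 × 0.955 = 7019
Band 4: 1800 × 0.956 + 4850 × 0.56 = 1721 + 2716 = 4437
End of period: [324, 6168, 7019, 4437]
Total after period 1: 324 + 6168 + 7019 + 4437 = 17948

17948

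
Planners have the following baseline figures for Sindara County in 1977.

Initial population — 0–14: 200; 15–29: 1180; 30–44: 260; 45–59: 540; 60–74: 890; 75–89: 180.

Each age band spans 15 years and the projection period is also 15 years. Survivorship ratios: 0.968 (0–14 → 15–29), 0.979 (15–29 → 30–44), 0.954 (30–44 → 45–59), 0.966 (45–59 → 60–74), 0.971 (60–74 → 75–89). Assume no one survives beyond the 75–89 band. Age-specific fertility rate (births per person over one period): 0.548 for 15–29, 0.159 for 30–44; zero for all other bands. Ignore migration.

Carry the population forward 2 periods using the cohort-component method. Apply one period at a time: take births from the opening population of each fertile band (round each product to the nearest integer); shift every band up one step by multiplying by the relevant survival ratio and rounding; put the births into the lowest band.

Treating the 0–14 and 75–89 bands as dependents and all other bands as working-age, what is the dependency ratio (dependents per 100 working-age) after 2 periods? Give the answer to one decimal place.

(Bands numbered youngest = 1 to oldest = 6.)
Period 1.
Births: 1180 * 0.548 = 647 ; 260 * 0.159 = 41 → total 688
Band 2: 200 * 0.968 = 194
Band 3: 1180 * 0.979 = 1155
Band 4: 260 * 0.954 = 248
Band 5: 540 * 0.966 = 522
Band 6: 890 * 0.971 = 864
→ [688, 194, 1155, 248, 522, 864]
Period 2.
Births: 194 * 0.548 = 106 ; 1155 * 0.159 = 184 → total 290
Band 2: 688 * 0.968 = 666
Band 3: 194 * 0.979 = 190
Band 4: 1155 * 0.954 = 1102
Band 5: 248 * 0.966 = 240
Band 6: 522 * 0.971 = 507
→ [290, 666, 190, 1102, 240, 507]
Dependents (band 0–14 + band 75–89) = 290 + 507 = 797; working-age = 2198; ratio = 797/2198 × 100 = 36.3

36.3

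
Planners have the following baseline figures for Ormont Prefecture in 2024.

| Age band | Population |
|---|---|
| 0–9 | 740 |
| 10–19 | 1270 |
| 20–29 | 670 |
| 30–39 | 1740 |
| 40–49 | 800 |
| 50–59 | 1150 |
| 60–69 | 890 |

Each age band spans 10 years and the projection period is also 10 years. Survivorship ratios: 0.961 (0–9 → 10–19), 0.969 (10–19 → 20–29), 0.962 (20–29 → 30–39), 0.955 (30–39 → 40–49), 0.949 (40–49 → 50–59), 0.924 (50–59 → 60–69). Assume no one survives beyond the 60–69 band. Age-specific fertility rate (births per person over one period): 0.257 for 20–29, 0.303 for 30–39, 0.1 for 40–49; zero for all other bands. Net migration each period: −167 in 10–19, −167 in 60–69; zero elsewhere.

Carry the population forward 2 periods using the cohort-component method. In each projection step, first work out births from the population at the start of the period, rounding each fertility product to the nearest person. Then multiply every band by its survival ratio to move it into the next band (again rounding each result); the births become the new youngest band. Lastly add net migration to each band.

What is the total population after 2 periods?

Call the bands 1 to 7, youngest first.
Period 1.
Births: 670 × 0.257 = 172 ; 1740 × 0.303 = 527 ; 800 × 0.1 = 80 → total 779
Band 2: 740 × 0.961 = 711
Band 3: 1270 × 0.969 = 1231
Band 4: 670 × 0.962 = 645
Band 5: 1740 × 0.955 = 1662
Band 6: 800 × 0.949 = 759
Band 7: 1150 × 0.924 = 1063
Net migration: Band 2 − 167 → 544; Band 7 − 167 → 896
End of period: [779, 544, 1231, 645, 1662, 759, 896]
Period 2.
Births: 1231 × 0.257 = 316 ; 645 × 0.303 = 195 ; 1662 × 0.1 = 166 → total 677
Band 2: 779 × 0.961 = 749
Band 3: 544 × 0.969 = 527
Band 4: 1231 × 0.962 = 1184
Band 5: 645 × 0.955 = 616
Band 6: 1662 × 0.949 = 1577
Band 7: 759 × 0.924 = 701
Net migration: Band 2 − 167 → 582; Band 7 − 167 → 534
End of period: [677, 582, 527, 1184, 616, 1577, 534]
Total after period 2: 677 + 582 + 527 + 1184 + 616 + 1577 + 534 = 5697

5697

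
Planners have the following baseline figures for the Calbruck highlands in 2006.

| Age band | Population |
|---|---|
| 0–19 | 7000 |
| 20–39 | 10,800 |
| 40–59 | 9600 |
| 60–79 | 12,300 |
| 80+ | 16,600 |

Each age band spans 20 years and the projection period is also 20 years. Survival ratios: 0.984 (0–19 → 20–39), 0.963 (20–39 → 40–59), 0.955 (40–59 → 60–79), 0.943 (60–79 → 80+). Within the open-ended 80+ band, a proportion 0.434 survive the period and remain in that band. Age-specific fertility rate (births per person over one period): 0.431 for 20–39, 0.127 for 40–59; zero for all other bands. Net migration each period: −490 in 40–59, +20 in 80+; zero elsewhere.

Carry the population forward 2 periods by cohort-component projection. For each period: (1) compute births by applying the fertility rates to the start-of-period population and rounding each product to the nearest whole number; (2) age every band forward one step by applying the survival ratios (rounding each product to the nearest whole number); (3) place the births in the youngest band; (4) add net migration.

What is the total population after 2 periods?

(Bands numbered youngest = 1 to oldest = 5.)
— Period 1 —
Births: 10800 * 0.431 = 4655 ; 9600 * 0.127 = 1219 — total 5874
Band 2: 7000 * 0.984 = 6888
Band 3: 10800 * 0.963 = 10400
Band 4: 9600 * 0.955 = 9168
Band 5: 12300 * 0.943 + 16600 * 0.434 = 11599 + 7204 = 18803
Net migration: Band 3 − 490 → 9910; Band 5 + 20 → 18823
Population now: 0–19=5874, 20–39=6888, 40–59=9910, 60–79=9168, 80+=18823
— Period 2 —
Births: 6888 * 0.431 = 2969 ; 9910 * 0.127 = 1259 — total 4228
Band 2: 5874 * 0.984 = 5780
Band 3: 6888 * 0.963 = 6633
Band 4: 9910 * 0.955 = 9464
Band 5: 9168 * 0.943 + 18823 * 0.434 = 8645 + 8169 = 16814
Net migration: Band 3 − 490 → 6143; Band 5 + 20 → 16834
Population now: 0–19=4228, 20–39=5780, 40–59=6143, 60–79=9464, 80+=16834
Total after period 2: 4228 + 5780 + 6143 + 9464 + 16834 = 42449

42449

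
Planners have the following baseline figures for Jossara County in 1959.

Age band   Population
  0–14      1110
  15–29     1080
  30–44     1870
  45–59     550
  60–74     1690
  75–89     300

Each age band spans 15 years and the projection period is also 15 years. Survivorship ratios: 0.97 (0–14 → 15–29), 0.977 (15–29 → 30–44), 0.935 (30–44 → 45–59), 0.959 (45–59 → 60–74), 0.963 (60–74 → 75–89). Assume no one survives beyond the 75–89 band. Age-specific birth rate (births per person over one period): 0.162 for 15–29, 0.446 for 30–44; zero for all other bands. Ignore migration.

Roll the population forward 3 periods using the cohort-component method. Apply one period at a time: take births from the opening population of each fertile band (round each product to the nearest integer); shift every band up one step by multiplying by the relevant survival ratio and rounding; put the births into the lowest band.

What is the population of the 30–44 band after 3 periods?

Call the bands 1 to 6, youngest first.
After projecting period 1:
Births: 1080 × 0.162 = 175  |  1870 × 0.446 = 834 → 1009
Band 2: 1110 × 0.97 = 1077
Band 3: 1080 × 0.977 = 1055
Band 4: 1870 × 0.935 = 1748
Band 5: 550 × 0.959 = 527
Band 6: 1690 × 0.963 = 1627
Giving 1009 / 1077 / 1055 / 1748 / 527 / 1627.
After projecting period 2:
Births: 1077 × 0.162 = 174  |  1055 × 0.446 = 471 → 645
Band 2: 1009 × 0.97 = 979
Band 3: 1077 × 0.977 = 1052
Band 4: 1055 × 0.935 = 986
Band 5: 1748 × 0.959 = 1676
Band 6: 527 × 0.963 = 508
Giving 645 / 979 / 1052 / 986 / 1676 / 508.
After projecting period 3:
Births: 979 × 0.162 = 159  |  1052 × 0.446 = 469 → 628
Band 2: 645 × 0.97 = 626
Band 3: 979 × 0.977 = 956
Band 4: 1052 × 0.935 = 984
Band 5: 986 × 0.959 = 946
Band 6: 1676 × 0.963 = 1614
Giving 628 / 626 / 956 / 984 / 946 / 1614.

956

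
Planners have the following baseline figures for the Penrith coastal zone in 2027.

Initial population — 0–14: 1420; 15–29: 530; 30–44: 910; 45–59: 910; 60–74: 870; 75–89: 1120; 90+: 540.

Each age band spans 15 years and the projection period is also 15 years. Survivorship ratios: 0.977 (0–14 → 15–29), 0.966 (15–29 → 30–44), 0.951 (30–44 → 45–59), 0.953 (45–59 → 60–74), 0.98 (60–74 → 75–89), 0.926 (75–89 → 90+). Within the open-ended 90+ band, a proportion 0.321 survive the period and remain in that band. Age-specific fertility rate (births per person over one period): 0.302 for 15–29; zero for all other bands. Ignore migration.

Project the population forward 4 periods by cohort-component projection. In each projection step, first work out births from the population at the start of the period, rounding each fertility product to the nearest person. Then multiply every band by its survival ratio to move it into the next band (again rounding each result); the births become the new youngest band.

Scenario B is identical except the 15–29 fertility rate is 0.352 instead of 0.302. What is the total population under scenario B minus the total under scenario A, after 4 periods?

After projecting period 1:
Births: 530 × 0.302 = 160
15–29: 1420 × 0.977 = 1387
30–44: 530 × 0.966 = 512
45–59: 910 × 0.951 = 865
60–74: 910 × 0.953 = 867
75–89: 870 × 0.98 = 853
90+: 1120 × 0.926 + 540 × 0.321 = 1037 + 173 = 1210
→ [160, 1387, 512, 865, 867, 853, 1210]
After projecting period 2:
Births: 1387 × 0.302 = 419
15–29: 160 × 0.977 = 156
30–44: 1387 × 0.966 = 1340
45–59: 512 × 0.951 = 487
60–74: 865 × 0.953 = 824
75–89: 867 × 0.98 = 850
90+: 853 × 0.926 + 1210 × 0.321 = 790 + 388 = 1178
→ [419, 156, 1340, 487, 824, 850, 1178]
After projecting period 3:
Births: 156 × 0.302 = 47
15–29: 419 × 0.977 = 409
30–44: 156 × 0.966 = 151
45–59: 1340 × 0.951 = 1274
60–74: 487 × 0.953 = 464
75–89: 824 × 0.98 = 808
90+: 850 × 0.926 + 1178 × 0.321 = 787 + 378 = 1165
→ [47, 409, 151, 1274, 464, 808, 1165]
After projecting period 4:
Births: 409 × 0.302 = 124
15–29: 47 × 0.977 = 46
30–44: 409 × 0.966 = 395
45–59: 151 × 0.951 = 144
60–74: 1274 × 0.953 = 1214
75–89: 464 × 0.98 = 455
90+: 808 × 0.926 + 1165 × 0.321 = 748 + 374 = 1122
→ [124, 46, 395, 144, 1214, 455, 1122]
Scenario A total after 4 periods: 3500
Scenario B projection —
After projecting period 1:
Births: 530 × 0.352 = 187
15–29: 1420 × 0.977 = 1387
30–44: 530 × 0.966 = 512
45–59: 910 × 0.951 = 865
60–74: 910 × 0.953 = 867
75–89: 870 × 0.98 = 853
90+: 1120 × 0.926 + 540 × 0.321 = 1037 + 173 = 1210
→ [187, 1387, 512, 865, 867, 853, 1210]
After projecting period 2:
Births: 1387 × 0.352 = 488
15–29: 187 × 0.977 = 183
30–44: 1387 × 0.966 = 1340
45–59: 512 × 0.951 = 487
60–74: 865 × 0.953 = 824
75–89: 867 × 0.98 = 850
90+: 853 × 0.926 + 1210 × 0.321 = 790 + 388 = 1178
→ [488, 183, 1340, 487, 824, 850, 1178]
After projecting period 3:
Births: 183 × 0.352 = 64
15–29: 488 × 0.977 = 477
30–44: 183 × 0.966 = 177
45–59: 1340 × 0.951 = 1274
60–74: 487 × 0.953 = 464
75–89: 824 × 0.98 = 808
90+: 850 × 0.926 + 1178 × 0.321 = 787 + 378 = 1165
→ [64, 477, 177, 1274, 464, 808, 1165]
After projecting period 4:
Births: 477 × 0.352 = 168
15–29: 64 × 0.977 = 63
30–44: 477 × 0.966 = 461
45–59: 177 × 0.951 = 168
60–74: 1274 × 0.953 = 1214
75–89: 464 × 0.98 = 455
90+: 808 × 0.926 + 1165 × 0.321 = 748 + 374 = 1122
→ [168, 63, 461, 168, 1214, 455, 1122]
Scenario B total after 4 periods: 3651
Difference B − A = 3651 − 3500 = 151

151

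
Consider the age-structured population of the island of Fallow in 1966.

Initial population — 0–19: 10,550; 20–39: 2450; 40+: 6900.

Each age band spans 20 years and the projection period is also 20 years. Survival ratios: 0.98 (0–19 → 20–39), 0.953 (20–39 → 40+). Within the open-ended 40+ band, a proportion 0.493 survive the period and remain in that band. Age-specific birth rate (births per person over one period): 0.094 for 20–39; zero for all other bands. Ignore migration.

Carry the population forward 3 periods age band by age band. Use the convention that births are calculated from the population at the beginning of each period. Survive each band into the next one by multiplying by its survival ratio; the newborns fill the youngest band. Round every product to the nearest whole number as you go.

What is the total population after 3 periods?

7440

Period 1.
Births: 2450 × 0.094 = 230
20–39: 10550 × 0.98 = 10339
40+: 2450 × 0.953 + 6900 × 0.493 = 2335 + 3402 = 5737
End of period: [230, 10339, 5737]
Period 2.
Births: 10339 × 0.094 = 972
20–39: 230 × 0.98 = 225
40+: 10339 × 0.953 + 5737 × 0.493 = 9853 + 2828 = 12681
End of period: [972, 225, 12681]
Period 3.
Births: 225 × 0.094 = 21
20–39: 972 × 0.98 = 953
40+: 225 × 0.953 + 12681 × 0.493 = 214 + 6252 = 6466
End of period: [21, 953, 6466]
Total after period 3: 21 + 953 + 6466 = 7440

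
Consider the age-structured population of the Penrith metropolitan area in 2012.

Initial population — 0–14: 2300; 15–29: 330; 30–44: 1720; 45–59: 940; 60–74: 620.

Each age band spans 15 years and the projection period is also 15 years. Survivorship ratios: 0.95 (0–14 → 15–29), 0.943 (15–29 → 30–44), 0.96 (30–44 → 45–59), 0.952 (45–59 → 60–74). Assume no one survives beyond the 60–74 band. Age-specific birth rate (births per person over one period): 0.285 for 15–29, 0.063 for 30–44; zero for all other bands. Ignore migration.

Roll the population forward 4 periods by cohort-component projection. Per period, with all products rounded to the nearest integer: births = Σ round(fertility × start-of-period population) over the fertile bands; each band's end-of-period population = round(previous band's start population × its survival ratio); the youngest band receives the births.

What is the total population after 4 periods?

(Bands numbered youngest = 1 to oldest = 5.)
After projecting period 1:
Births: 330 * 0.285 = 94  |  1720 * 0.063 = 108 → 202
Band 2: 2300 * 0.95 = 2185
Band 3: 330 * 0.943 = 311
Band 4: 1720 * 0.96 = 1651
Band 5: 940 * 0.952 = 895
Population now: 0–14=202, 15–29=2185, 30–44=311, 45–59=1651, 60–74=895
After projecting period 2:
Births: 2185 * 0.285 = 623  |  311 * 0.063 = 20 → 643
Band 2: 202 * 0.95 = 192
Band 3: 2185 * 0.943 = 2060
Band 4: 311 * 0.96 = 299
Band 5: 1651 * 0.952 = 1572
Population now: 0–14=643, 15–29=192, 30–44=2060, 45–59=299, 60–74=1572
After projecting period 3:
Births: 192 * 0.285 = 55  |  2060 * 0.063 = 130 → 185
Band 2: 643 * 0.95 = 611
Band 3: 192 * 0.943 = 181
Band 4: 2060 * 0.96 = 1978
Band 5: 299 * 0.952 = 285
Population now: 0–14=185, 15–29=611, 30–44=181, 45–59=1978, 60–74=285
After projecting period 4:
Births: 611 * 0.285 = 174  |  181 * 0.063 = 11 → 185
Band 2: 185 * 0.95 = 176
Band 3: 611 * 0.943 = 576
Band 4: 181 * 0.96 = 174
Band 5: 1978 * 0.952 = 1883
Population now: 0–14=185, 15–29=176, 30–44=576, 45–59=174, 60–74=1883
Total after period 4: 185 + 176 + 576 + 174 + 1883 = 2994

2994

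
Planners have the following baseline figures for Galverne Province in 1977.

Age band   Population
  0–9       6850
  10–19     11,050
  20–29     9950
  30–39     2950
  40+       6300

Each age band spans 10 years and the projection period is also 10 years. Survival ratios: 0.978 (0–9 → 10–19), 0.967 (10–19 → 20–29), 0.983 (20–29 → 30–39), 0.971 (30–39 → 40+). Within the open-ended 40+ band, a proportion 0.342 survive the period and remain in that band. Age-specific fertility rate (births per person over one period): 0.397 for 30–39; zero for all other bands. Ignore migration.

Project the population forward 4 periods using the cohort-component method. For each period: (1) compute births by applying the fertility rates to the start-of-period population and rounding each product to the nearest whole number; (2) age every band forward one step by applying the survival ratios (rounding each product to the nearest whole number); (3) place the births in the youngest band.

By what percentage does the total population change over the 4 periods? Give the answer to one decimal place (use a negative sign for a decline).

Let group 1 be 0–9 through group 5 = 40+.
Period 1.
Births: 2950 * 0.397 = 1171
Group 2: 6850 * 0.978 = 6699
Group 3: 11050 * 0.967 = 10685
Group 4: 9950 * 0.983 = 9781
Group 5: 2950 * 0.971 + 6300 * 0.342 = 2864 + 2155 = 5019
→ [1171, 6699, 10685, 9781, 5019]
Period 2.
Births: 9781 * 0.397 = 3883
Group 2: 1171 * 0.978 = 1145
Group 3: 6699 * 0.967 = 6478
Group 4: 10685 * 0.983 = 10503
Group 5: 9781 * 0.971 + 5019 * 0.342 = 9497 + 1716 = 11213
→ [3883, 1145, 6478, 10503, 11213]
Period 3.
Births: 10503 * 0.397 = 4170
Group 2: 3883 * 0.978 = 3798
Group 3: 1145 * 0.967 = 1107
Group 4: 6478 * 0.983 = 6368
Group 5: 10503 * 0.971 + 11213 * 0.342 = 10198 + 3835 = 14033
→ [4170, 3798, 1107, 6368, 14033]
Period 4.
Births: 6368 * 0.397 = 2528
Group 2: 4170 * 0.978 = 4078
Group 3: 3798 * 0.967 = 3673
Group 4: 1107 * 0.983 = 1088
Group 5: 6368 * 0.971 + 14033 * 0.342 = 6183 + 4799 = 10982
→ [2528, 4078, 3673, 1088, 10982]
Total: 37100 → 22349; change = -14751; percentage change = -39.8%

-39.8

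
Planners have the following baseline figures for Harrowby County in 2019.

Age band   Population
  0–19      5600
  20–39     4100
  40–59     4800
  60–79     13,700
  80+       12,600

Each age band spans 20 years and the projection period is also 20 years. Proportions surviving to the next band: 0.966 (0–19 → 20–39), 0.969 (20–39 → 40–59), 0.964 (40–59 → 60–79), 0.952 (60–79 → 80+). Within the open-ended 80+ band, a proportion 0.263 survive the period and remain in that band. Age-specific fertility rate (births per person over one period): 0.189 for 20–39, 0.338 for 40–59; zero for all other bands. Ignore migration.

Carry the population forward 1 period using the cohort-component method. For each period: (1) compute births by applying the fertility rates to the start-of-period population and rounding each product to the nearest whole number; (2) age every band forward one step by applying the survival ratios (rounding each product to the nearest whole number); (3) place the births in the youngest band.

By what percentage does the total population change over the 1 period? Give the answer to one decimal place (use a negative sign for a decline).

-19.7

After projecting period 1:
Births: 4100 × 0.189 = 775, 4800 × 0.338 = 1622 → total 2397
20–39: 5600 × 0.966 = 5410
40–59: 4100 × 0.969 = 3973
60–79: 4800 × 0.964 = 4627
80+: 13700 × 0.952 + 12600 × 0.263 = 13042 + 3314 = 16356
End of period: [2397, 5410, 3973, 4627, 16356]
Total: 40800 → 32763; change = -8037; percentage change = -19.7%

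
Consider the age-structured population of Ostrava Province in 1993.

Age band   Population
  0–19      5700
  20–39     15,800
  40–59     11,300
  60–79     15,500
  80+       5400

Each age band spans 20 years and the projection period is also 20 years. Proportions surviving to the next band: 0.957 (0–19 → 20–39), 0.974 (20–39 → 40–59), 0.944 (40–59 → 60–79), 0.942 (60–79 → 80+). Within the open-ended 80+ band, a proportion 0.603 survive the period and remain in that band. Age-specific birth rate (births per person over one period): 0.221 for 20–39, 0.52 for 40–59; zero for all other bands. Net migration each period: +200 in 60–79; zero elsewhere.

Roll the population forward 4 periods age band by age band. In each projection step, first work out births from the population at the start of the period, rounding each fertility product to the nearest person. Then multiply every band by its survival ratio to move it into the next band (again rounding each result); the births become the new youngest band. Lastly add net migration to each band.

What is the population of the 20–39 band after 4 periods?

Numbering the bands 1..5 from youngest to oldest:
[period 1]
Births: 15800 × 0.221 = 3492 ; 11300 × 0.52 = 5876 → total 9368
Band 2: 5700 × 0.957 = 5455
Band 3: 15800 × 0.974 = 15389
Band 4: 11300 × 0.944 = 10667
Band 5: 15500 × 0.942 + 5400 × 0.603 = 14601 + 3256 = 17857
Net migration: Band 4 + 200 → 10867
Population now: 0–19=9368, 20–39=5455, 40–59=15389, 60–79=10867, 80+=17857
[period 2]
Births: 5455 × 0.221 = 1206 ; 15389 × 0.52 = 8002 → total 9208
Band 2: 9368 × 0.957 = 8965
Band 3: 5455 × 0.974 = 5313
Band 4: 15389 × 0.944 = 14527
Band 5: 10867 × 0.942 + 17857 × 0.603 = 10237 + 10768 = 21005
Net migration: Band 4 + 200 → 14727
Population now: 0–19=9208, 20–39=8965, 40–59=5313, 60–79=14727, 80+=21005
[period 3]
Births: 8965 × 0.221 = 1981 ; 5313 × 0.52 = 2763 → total 4744
Band 2: 9208 × 0.957 = 8812
Band 3: 8965 × 0.974 = 8732
Band 4: 5313 × 0.944 = 5015
Band 5: 14727 × 0.942 + 21005 × 0.603 = 13873 + 12666 = 26539
Net migration: Band 4 + 200 → 5215
Population now: 0–19=4744, 20–39=8812, 40–59=8732, 60–79=5215, 80+=26539
[period 4]
Births: 8812 × 0.221 = 1947 ; 8732 × 0.52 = 4541 → total 6488
Band 2: 4744 × 0.957 = 4540
Band 3: 8812 × 0.974 = 8583
Band 4: 8732 × 0.944 = 8243
Band 5: 5215 × 0.942 + 26539 × 0.603 = 4913 + 16003 = 20916
Net migration: Band 4 + 200 → 8443
Population now: 0–19=6488, 20–39=4540, 40–59=8583, 60–79=8443, 80+=20916

4540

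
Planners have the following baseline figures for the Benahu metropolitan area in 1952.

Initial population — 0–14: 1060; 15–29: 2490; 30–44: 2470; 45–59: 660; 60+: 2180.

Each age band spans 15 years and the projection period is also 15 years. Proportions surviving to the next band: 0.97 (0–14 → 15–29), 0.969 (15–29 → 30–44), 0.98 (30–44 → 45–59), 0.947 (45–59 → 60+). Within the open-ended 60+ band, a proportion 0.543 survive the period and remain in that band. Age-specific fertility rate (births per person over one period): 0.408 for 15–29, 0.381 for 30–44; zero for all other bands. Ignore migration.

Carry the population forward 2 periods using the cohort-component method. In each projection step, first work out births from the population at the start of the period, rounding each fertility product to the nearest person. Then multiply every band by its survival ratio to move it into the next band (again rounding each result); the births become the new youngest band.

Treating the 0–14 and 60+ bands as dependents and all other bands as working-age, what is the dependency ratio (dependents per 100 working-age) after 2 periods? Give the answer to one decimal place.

87.7

Numbering the bands 1..5 from youngest to oldest:
Period 1.
Births: 2490 × 0.408 = 1016 ; 2470 × 0.381 = 941 → total 1957
Band 2: 1060 × 0.97 = 1028
Band 3: 2490 × 0.969 = 2413
Band 4: 2470 × 0.98 = 2421
Band 5: 660 × 0.947 + 2180 × 0.543 = 625 + 1184 = 1809
End of period: [1957, 1028, 2413, 2421, 1809]
Period 2.
Births: 1028 × 0.408 = 419 ; 2413 × 0.381 = 919 → total 1338
Band 2: 1957 × 0.97 = 1898
Band 3: 1028 × 0.969 = 996
Band 4: 2413 × 0.98 = 2365
Band 5: 2421 × 0.947 + 1809 × 0.543 = 2293 + 982 = 3275
End of period: [1338, 1898, 996, 2365, 3275]
Dependents (band 0–14 + band 60+) = 1338 + 3275 = 4613; working-age = 5259; ratio = 4613/5259 × 100 = 87.7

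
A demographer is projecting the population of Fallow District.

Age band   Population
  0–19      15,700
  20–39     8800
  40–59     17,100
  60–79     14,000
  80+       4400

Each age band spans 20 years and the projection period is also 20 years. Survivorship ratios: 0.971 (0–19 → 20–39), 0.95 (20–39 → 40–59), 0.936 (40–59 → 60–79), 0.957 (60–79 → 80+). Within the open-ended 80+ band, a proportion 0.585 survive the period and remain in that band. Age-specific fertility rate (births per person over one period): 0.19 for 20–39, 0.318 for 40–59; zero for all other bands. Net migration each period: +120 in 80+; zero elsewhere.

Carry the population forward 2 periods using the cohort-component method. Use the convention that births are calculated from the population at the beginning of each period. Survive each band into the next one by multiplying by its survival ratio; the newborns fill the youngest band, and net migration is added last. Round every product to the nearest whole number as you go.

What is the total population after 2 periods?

Numbering the bands 1..5 from youngest to oldest:
Period 1.
Births: 8800 × 0.19 = 1672, 17100 × 0.318 = 5438 → 7110
Band 2: 15700 × 0.971 = 15245
Band 3: 8800 × 0.95 = 8360
Band 4: 17100 × 0.936 = 16006
Band 5: 14000 × 0.957 + 4400 × 0.585 = 13398 + 2574 = 15972
Net migration: Band 5 + 120 → 16092
Giving 7110 / 15245 / 8360 / 16006 / 16092.
Period 2.
Births: 15245 × 0.19 = 2897, 8360 × 0.318 = 2658 → 5555
Band 2: 7110 × 0.971 = 6904
Band 3: 15245 × 0.95 = 14483
Band 4: 8360 × 0.936 = 7825
Band 5: 16006 × 0.957 + 16092 × 0.585 = 15318 + 9414 = 24732
Net migration: Band 5 + 120 → 24852
Giving 5555 / 6904 / 14483 / 7825 / 24852.
Total after period 2: 5555 + 6904 + 14483 + 7825 + 24852 = 59619

59619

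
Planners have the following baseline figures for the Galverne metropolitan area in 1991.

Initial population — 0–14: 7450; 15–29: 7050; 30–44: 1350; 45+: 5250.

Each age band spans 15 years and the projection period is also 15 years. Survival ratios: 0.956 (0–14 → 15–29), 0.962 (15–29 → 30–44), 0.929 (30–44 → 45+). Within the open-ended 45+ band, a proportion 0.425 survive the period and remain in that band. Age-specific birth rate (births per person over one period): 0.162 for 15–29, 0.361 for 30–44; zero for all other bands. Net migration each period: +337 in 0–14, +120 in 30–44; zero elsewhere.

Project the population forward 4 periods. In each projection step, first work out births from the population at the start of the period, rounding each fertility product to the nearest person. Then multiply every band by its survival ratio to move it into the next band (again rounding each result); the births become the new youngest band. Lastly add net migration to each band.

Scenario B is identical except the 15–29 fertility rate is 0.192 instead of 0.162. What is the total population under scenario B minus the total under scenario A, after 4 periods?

Numbering the bands 1..4 from youngest to oldest:
— Period 1 —
Births: 7050 × 0.162 = 1142 ; 1350 × 0.361 = 487 — total 1629
Band 2: 7450 × 0.956 = 7122
Band 3: 7050 × 0.962 = 6782
Band 4: 1350 × 0.929 + 5250 × 0.425 = 1254 + 2231 = 3485
Net migration: Band 1 + 337 → 1966; Band 3 + 120 → 6902
Population now: 0–14=1966, 15–29=7122, 30–44=6902, 45+=3485
— Period 2 —
Births: 7122 × 0.162 = 1154 ; 6902 × 0.361 = 2492 — total 3646
Band 2: 1966 × 0.956 = 1879
Band 3: 7122 × 0.962 = 6851
Band 4: 6902 × 0.929 + 3485 × 0.425 = 6412 + 1481 = 7893
Net migration: Band 1 + 337 → 3983; Band 3 + 120 → 6971
Population now: 0–14=3983, 15–29=1879, 30–44=6971, 45+=7893
— Period 3 —
Births: 1879 × 0.162 = 304 ; 6971 × 0.361 = 2517 — total 2821
Band 2: 3983 × 0.956 = 3808
Band 3: 1879 × 0.962 = 1808
Band 4: 6971 × 0.929 + 7893 × 0.425 = 6476 + 3355 = 9831
Net migration: Band 1 + 337 → 3158; Band 3 + 120 → 1928
Population now: 0–14=3158, 15–29=3808, 30–44=1928, 45+=9831
— Period 4 —
Births: 3808 × 0.162 = 617 ; 1928 × 0.361 = 696 — total 1313
Band 2: 3158 × 0.956 = 3019
Band 3: 3808 × 0.962 = 3663
Band 4: 1928 × 0.929 + 9831 × 0.425 = 1791 + 4178 = 5969
Net migration: Band 1 + 337 → 1650; Band 3 + 120 → 3783
Population now: 0–14=1650, 15–29=3019, 30–44=3783, 45+=5969
Scenario A total after 4 periods: 14421
Scenario B projection —
— Period 1 —
Births: 7050 × 0.192 = 1354 ; 1350 × 0.361 = 487 — total 1841
Band 2: 7450 × 0.956 = 7122
Band 3: 7050 × 0.962 = 6782
Band 4: 1350 × 0.929 + 5250 × 0.425 = 1254 + 2231 = 3485
Net migration: Band 1 + 337 → 2178; Band 3 + 120 → 6902
Population now: 0–14=2178, 15–29=7122, 30–44=6902, 45+=3485
— Period 2 —
Births: 7122 × 0.192 = 1367 ; 6902 × 0.361 = 2492 — total 3859
Band 2: 2178 × 0.956 = 2082
Band 3: 7122 × 0.962 = 6851
Band 4: 6902 × 0.929 + 3485 × 0.425 = 6412 + 1481 = 7893
Net migration: Band 1 + 337 → 4196; Band 3 + 120 → 6971
Population now: 0–14=4196, 15–29=2082, 30–44=6971, 45+=7893
— Period 3 —
Births: 2082 × 0.192 = 400 ; 6971 × 0.361 = 2517 — total 2917
Band 2: 4196 × 0.956 = 4011
Band 3: 2082 × 0.962 = 2003
Band 4: 6971 × 0.929 + 7893 × 0.425 = 6476 + 3355 = 9831
Net migration: Band 1 + 337 → 3254; Band 3 + 120 → 2123
Population now: 0–14=3254, 15–29=4011, 30–44=2123, 45+=9831
— Period 4 —
Births: 4011 × 0.192 = 770 ; 2123 × 0.361 = 766 — total 1536
Band 2: 3254 × 0.956 = 3111
Band 3: 4011 × 0.962 = 3859
Band 4: 2123 × 0.929 + 9831 × 0.425 = 1972 + 4178 = 6150
Net migration: Band 1 + 337 → 1873; Band 3 + 120 → 3979
Population now: 0–14=1873, 15–29=3111, 30–44=3979, 45+=6150
Scenario B total after 4 periods: 15113
Difference B − A = 15113 − 14421 = 692

692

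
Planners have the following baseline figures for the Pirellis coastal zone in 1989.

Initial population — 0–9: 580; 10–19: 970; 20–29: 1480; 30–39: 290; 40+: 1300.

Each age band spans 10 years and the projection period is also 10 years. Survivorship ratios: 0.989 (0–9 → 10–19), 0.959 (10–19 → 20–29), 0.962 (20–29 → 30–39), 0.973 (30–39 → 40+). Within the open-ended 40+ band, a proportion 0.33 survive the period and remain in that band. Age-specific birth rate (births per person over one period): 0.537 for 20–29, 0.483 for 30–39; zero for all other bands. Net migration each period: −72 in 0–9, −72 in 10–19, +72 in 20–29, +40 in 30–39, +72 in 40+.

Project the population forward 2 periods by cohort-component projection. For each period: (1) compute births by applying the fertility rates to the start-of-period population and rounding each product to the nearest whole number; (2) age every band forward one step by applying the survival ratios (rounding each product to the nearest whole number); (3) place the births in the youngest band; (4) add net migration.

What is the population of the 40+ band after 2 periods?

Numbering the groups 1..5 from youngest to oldest:
— Period 1 —
Births: 1480 × 0.537 = 795  |  290 × 0.483 = 140 → total 935
Group 2: 580 × 0.989 = 574
Group 3: 970 × 0.959 = 930
Group 4: 1480 × 0.962 = 1424
Group 5: 290 × 0.973 + 1300 × 0.33 = 282 + 429 = 711
Net migration: Group 1 − 72 → 863; Group 2 − 72 → 502; Group 3 + 72 → 1002; Group 4 + 40 → 1464; Group 5 + 72 → 783
End of period: [863, 502, 1002, 1464, 783]
— Period 2 —
Births: 1002 × 0.537 = 538  |  1464 × 0.483 = 707 → total 1245
Group 2: 863 × 0.989 = 854
Group 3: 502 × 0.959 = 481
Group 4: 1002 × 0.962 = 964
Group 5: 1464 × 0.973 + 783 × 0.33 = 1424 + 258 = 1682
Net migration: Group 1 − 72 → 1173; Group 2 − 72 → 782; Group 3 + 72 → 553; Group 4 + 40 → 1004; Group 5 + 72 → 1754
End of period: [1173, 782, 553, 1004, 1754]

1754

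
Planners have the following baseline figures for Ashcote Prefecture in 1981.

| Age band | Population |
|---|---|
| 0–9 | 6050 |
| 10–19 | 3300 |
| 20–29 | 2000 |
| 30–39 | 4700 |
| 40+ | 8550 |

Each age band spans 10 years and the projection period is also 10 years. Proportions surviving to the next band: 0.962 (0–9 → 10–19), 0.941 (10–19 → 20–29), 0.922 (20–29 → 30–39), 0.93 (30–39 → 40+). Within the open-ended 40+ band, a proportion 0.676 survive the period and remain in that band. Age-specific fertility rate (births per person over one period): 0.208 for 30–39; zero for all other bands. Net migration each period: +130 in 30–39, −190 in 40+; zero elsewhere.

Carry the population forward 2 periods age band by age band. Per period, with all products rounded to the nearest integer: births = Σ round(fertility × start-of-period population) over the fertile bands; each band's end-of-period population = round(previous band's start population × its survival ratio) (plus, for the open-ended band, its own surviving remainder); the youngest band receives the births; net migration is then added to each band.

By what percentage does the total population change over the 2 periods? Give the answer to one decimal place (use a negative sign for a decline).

[period 1]
Births: 4700 * 0.208 = 978
10–19: 6050 * 0.962 = 5820
20–29: 3300 * 0.941 = 3105
30–39: 2000 * 0.922 = 1844
40+: 4700 * 0.93 + 8550 * 0.676 = 4371 + 5780 = 10151
Net migration: 30–39 + 130 → 1974; 40+ − 190 → 9961
→ [978, 5820, 3105, 1974, 9961]
[period 2]
Births: 1974 * 0.208 = 411
10–19: 978 * 0.962 = 941
20–29: 5820 * 0.941 = 5477
30–39: 3105 * 0.922 = 2863
40+: 1974 * 0.93 + 9961 * 0.676 = 1836 + 6734 = 8570
Net migration: 30–39 + 130 → 2993; 40+ − 190 → 8380
→ [411, 941, 5477, 2993, 8380]
Total: 24600 → 18202; change = -6398; percentage change = -26.0%

-26.0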